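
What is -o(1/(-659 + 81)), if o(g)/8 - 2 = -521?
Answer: 4152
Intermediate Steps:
o(g) = -4152 (o(g) = 16 + 8*(-521) = 16 - 4168 = -4152)
-o(1/(-659 + 81)) = -1*(-4152) = 4152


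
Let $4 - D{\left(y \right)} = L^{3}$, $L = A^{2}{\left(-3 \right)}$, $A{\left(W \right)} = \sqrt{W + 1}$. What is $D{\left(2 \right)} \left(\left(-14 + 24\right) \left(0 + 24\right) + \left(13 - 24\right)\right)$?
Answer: $2748$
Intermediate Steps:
$A{\left(W \right)} = \sqrt{1 + W}$
$L = -2$ ($L = \left(\sqrt{1 - 3}\right)^{2} = \left(\sqrt{-2}\right)^{2} = \left(i \sqrt{2}\right)^{2} = -2$)
$D{\left(y \right)} = 12$ ($D{\left(y \right)} = 4 - \left(-2\right)^{3} = 4 - -8 = 4 + 8 = 12$)
$D{\left(2 \right)} \left(\left(-14 + 24\right) \left(0 + 24\right) + \left(13 - 24\right)\right) = 12 \left(\left(-14 + 24\right) \left(0 + 24\right) + \left(13 - 24\right)\right) = 12 \left(10 \cdot 24 + \left(13 - 24\right)\right) = 12 \left(240 - 11\right) = 12 \cdot 229 = 2748$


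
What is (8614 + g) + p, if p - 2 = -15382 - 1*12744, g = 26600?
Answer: 7090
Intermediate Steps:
p = -28124 (p = 2 + (-15382 - 1*12744) = 2 + (-15382 - 12744) = 2 - 28126 = -28124)
(8614 + g) + p = (8614 + 26600) - 28124 = 35214 - 28124 = 7090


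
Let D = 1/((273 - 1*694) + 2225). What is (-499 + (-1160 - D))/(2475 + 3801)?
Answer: -2992837/11321904 ≈ -0.26434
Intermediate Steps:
D = 1/1804 (D = 1/((273 - 694) + 2225) = 1/(-421 + 2225) = 1/1804 ≈ 0.00055432)
(-499 + (-1160 - D))/(2475 + 3801) = (-499 + (-1160 - 1*1/1804))/(2475 + 3801) = (-499 + (-1160 - 1/1804))/6276 = (-499 - 2092641/1804)*(1/6276) = -2992837/1804*1/6276 = -2992837/11321904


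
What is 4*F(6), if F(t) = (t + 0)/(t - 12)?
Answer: -4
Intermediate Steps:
F(t) = t/(-12 + t)
4*F(6) = 4*(6/(-12 + 6)) = 4*(6/(-6)) = 4*(6*(-⅙)) = 4*(-1) = -4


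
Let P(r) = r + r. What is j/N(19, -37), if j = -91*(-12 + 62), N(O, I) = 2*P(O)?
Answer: -2275/38 ≈ -59.868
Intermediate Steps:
P(r) = 2*r
N(O, I) = 4*O (N(O, I) = 2*(2*O) = 4*O)
j = -4550 (j = -91*50 = -4550)
j/N(19, -37) = -4550/(4*19) = -4550/76 = -4550*1/76 = -2275/38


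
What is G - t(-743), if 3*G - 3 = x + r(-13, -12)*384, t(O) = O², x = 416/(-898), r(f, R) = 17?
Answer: -740677792/1347 ≈ -5.4987e+5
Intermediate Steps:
x = -208/449 (x = 416*(-1/898) = -208/449 ≈ -0.46325)
G = 2932211/1347 (G = 1 + (-208/449 + 17*384)/3 = 1 + (-208/449 + 6528)/3 = 1 + (⅓)*(2930864/449) = 1 + 2930864/1347 = 2932211/1347 ≈ 2176.8)
G - t(-743) = 2932211/1347 - 1*(-743)² = 2932211/1347 - 1*552049 = 2932211/1347 - 552049 = -740677792/1347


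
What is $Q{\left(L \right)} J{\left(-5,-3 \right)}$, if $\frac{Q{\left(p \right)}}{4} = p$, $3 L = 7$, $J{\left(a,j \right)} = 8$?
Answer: $\frac{224}{3} \approx 74.667$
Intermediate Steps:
$L = \frac{7}{3}$ ($L = \frac{1}{3} \cdot 7 = \frac{7}{3} \approx 2.3333$)
$Q{\left(p \right)} = 4 p$
$Q{\left(L \right)} J{\left(-5,-3 \right)} = 4 \cdot \frac{7}{3} \cdot 8 = \frac{28}{3} \cdot 8 = \frac{224}{3}$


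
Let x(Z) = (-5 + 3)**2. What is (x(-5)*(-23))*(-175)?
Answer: 16100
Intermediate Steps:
x(Z) = 4 (x(Z) = (-2)**2 = 4)
(x(-5)*(-23))*(-175) = (4*(-23))*(-175) = -92*(-175) = 16100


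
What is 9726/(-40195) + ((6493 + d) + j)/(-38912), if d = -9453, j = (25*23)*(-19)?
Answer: 179649463/1564067840 ≈ 0.11486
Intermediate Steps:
j = -10925 (j = 575*(-19) = -10925)
9726/(-40195) + ((6493 + d) + j)/(-38912) = 9726/(-40195) + ((6493 - 9453) - 10925)/(-38912) = 9726*(-1/40195) + (-2960 - 10925)*(-1/38912) = -9726/40195 - 13885*(-1/38912) = -9726/40195 + 13885/38912 = 179649463/1564067840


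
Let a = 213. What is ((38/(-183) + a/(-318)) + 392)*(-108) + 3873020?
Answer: 12384907750/3233 ≈ 3.8308e+6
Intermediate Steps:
((38/(-183) + a/(-318)) + 392)*(-108) + 3873020 = ((38/(-183) + 213/(-318)) + 392)*(-108) + 3873020 = ((38*(-1/183) + 213*(-1/318)) + 392)*(-108) + 3873020 = ((-38/183 - 71/106) + 392)*(-108) + 3873020 = (-17021/19398 + 392)*(-108) + 3873020 = (7586995/19398)*(-108) + 3873020 = -136565910/3233 + 3873020 = 12384907750/3233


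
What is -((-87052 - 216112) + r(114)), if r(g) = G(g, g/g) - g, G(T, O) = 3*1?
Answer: 303275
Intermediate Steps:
G(T, O) = 3
r(g) = 3 - g
-((-87052 - 216112) + r(114)) = -((-87052 - 216112) + (3 - 1*114)) = -(-303164 + (3 - 114)) = -(-303164 - 111) = -1*(-303275) = 303275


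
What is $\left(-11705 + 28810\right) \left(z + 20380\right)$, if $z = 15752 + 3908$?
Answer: $684884200$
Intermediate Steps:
$z = 19660$
$\left(-11705 + 28810\right) \left(z + 20380\right) = \left(-11705 + 28810\right) \left(19660 + 20380\right) = 17105 \cdot 40040 = 684884200$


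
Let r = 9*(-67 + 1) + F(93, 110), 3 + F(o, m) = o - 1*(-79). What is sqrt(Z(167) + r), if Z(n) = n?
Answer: I*sqrt(258) ≈ 16.062*I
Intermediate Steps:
F(o, m) = 76 + o (F(o, m) = -3 + (o - 1*(-79)) = -3 + (o + 79) = -3 + (79 + o) = 76 + o)
r = -425 (r = 9*(-67 + 1) + (76 + 93) = 9*(-66) + 169 = -594 + 169 = -425)
sqrt(Z(167) + r) = sqrt(167 - 425) = sqrt(-258) = I*sqrt(258)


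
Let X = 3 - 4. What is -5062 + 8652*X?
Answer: -13714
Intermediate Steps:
X = -1
-5062 + 8652*X = -5062 + 8652*(-1) = -5062 - 8652 = -13714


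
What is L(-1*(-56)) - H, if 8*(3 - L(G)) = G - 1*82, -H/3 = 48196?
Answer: 578377/4 ≈ 1.4459e+5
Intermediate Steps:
H = -144588 (H = -3*48196 = -144588)
L(G) = 53/4 - G/8 (L(G) = 3 - (G - 1*82)/8 = 3 - (G - 82)/8 = 3 - (-82 + G)/8 = 3 + (41/4 - G/8) = 53/4 - G/8)
L(-1*(-56)) - H = (53/4 - (-1)*(-56)/8) - 1*(-144588) = (53/4 - ⅛*56) + 144588 = (53/4 - 7) + 144588 = 25/4 + 144588 = 578377/4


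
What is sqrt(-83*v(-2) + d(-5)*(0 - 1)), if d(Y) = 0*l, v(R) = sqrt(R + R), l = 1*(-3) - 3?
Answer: sqrt(166)*sqrt(-I) ≈ 9.1104 - 9.1104*I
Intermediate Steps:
l = -6 (l = -3 - 3 = -6)
v(R) = sqrt(2)*sqrt(R) (v(R) = sqrt(2*R) = sqrt(2)*sqrt(R))
d(Y) = 0 (d(Y) = 0*(-6) = 0)
sqrt(-83*v(-2) + d(-5)*(0 - 1)) = sqrt(-83*sqrt(2)*sqrt(-2) + 0*(0 - 1)) = sqrt(-83*sqrt(2)*I*sqrt(2) + 0*(-1)) = sqrt(-166*I + 0) = sqrt(-166*I) = sqrt(166)*sqrt(-I)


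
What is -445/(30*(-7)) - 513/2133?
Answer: 6233/3318 ≈ 1.8785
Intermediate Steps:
-445/(30*(-7)) - 513/2133 = -445/(-210) - 513*1/2133 = -445*(-1/210) - 19/79 = 89/42 - 19/79 = 6233/3318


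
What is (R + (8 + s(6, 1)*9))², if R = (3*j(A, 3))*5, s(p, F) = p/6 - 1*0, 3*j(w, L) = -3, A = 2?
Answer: 4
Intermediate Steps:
j(w, L) = -1 (j(w, L) = (⅓)*(-3) = -1)
s(p, F) = p/6 (s(p, F) = p*(⅙) + 0 = p/6 + 0 = p/6)
R = -15 (R = (3*(-1))*5 = -3*5 = -15)
(R + (8 + s(6, 1)*9))² = (-15 + (8 + ((⅙)*6)*9))² = (-15 + (8 + 1*9))² = (-15 + (8 + 9))² = (-15 + 17)² = 2² = 4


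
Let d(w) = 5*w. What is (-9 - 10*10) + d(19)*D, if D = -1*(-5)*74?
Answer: 35041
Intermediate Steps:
D = 370 (D = 5*74 = 370)
(-9 - 10*10) + d(19)*D = (-9 - 10*10) + (5*19)*370 = (-9 - 100) + 95*370 = -109 + 35150 = 35041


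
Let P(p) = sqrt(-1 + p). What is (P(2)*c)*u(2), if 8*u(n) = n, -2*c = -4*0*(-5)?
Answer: 0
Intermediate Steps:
c = 0 (c = -(-4*0)*(-5)/2 = -0*(-5) = -1/2*0 = 0)
u(n) = n/8
(P(2)*c)*u(2) = (sqrt(-1 + 2)*0)*((1/8)*2) = (sqrt(1)*0)*(1/4) = (1*0)*(1/4) = 0*(1/4) = 0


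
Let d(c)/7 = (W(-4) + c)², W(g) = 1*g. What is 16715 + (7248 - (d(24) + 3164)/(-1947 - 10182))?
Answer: 96884397/4043 ≈ 23964.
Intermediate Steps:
W(g) = g
d(c) = 7*(-4 + c)²
16715 + (7248 - (d(24) + 3164)/(-1947 - 10182)) = 16715 + (7248 - (7*(-4 + 24)² + 3164)/(-1947 - 10182)) = 16715 + (7248 - (7*20² + 3164)/(-12129)) = 16715 + (7248 - (7*400 + 3164)*(-1)/12129) = 16715 + (7248 - (2800 + 3164)*(-1)/12129) = 16715 + (7248 - 5964*(-1)/12129) = 16715 + (7248 - 1*(-1988/4043)) = 16715 + (7248 + 1988/4043) = 16715 + 29305652/4043 = 96884397/4043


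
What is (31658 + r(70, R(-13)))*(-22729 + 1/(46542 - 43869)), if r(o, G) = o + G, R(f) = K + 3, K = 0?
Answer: -642601573432/891 ≈ -7.2121e+8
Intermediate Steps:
R(f) = 3 (R(f) = 0 + 3 = 3)
r(o, G) = G + o
(31658 + r(70, R(-13)))*(-22729 + 1/(46542 - 43869)) = (31658 + (3 + 70))*(-22729 + 1/(46542 - 43869)) = (31658 + 73)*(-22729 + 1/2673) = 31731*(-22729 + 1/2673) = 31731*(-60754616/2673) = -642601573432/891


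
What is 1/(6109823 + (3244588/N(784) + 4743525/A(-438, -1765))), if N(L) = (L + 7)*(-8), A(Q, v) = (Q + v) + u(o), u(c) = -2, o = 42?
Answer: 33222/202892036509 ≈ 1.6374e-7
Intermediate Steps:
A(Q, v) = -2 + Q + v (A(Q, v) = (Q + v) - 2 = -2 + Q + v)
N(L) = -56 - 8*L (N(L) = (7 + L)*(-8) = -56 - 8*L)
1/(6109823 + (3244588/N(784) + 4743525/A(-438, -1765))) = 1/(6109823 + (3244588/(-56 - 8*784) + 4743525/(-2 - 438 - 1765))) = 1/(6109823 + (3244588/(-56 - 6272) + 4743525/(-2205))) = 1/(6109823 + (3244588/(-6328) + 4743525*(-1/2205))) = 1/(6109823 + (3244588*(-1/6328) - 316235/147)) = 1/(6109823 + (-811147/1582 - 316235/147)) = 1/(6109823 - 88503197/33222) = 1/(202892036509/33222) = 33222/202892036509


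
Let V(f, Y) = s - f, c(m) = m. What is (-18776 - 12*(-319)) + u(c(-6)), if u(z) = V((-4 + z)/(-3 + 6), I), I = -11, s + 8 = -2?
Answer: -44864/3 ≈ -14955.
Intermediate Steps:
s = -10 (s = -8 - 2 = -10)
V(f, Y) = -10 - f
u(z) = -26/3 - z/3 (u(z) = -10 - (-4 + z)/(-3 + 6) = -10 - (-4 + z)/3 = -10 - (-4/3 + z/3) = -10 + (4/3 - z/3) = -26/3 - z/3)
(-18776 - 12*(-319)) + u(c(-6)) = (-18776 - 12*(-319)) + (-26/3 - 1/3*(-6)) = (-18776 + 3828) + (-26/3 + 2) = -14948 - 20/3 = -44864/3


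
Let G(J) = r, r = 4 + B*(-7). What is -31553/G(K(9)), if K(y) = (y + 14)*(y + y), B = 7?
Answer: 31553/45 ≈ 701.18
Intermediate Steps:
r = -45 (r = 4 + 7*(-7) = 4 - 49 = -45)
K(y) = 2*y*(14 + y) (K(y) = (14 + y)*(2*y) = 2*y*(14 + y))
G(J) = -45
-31553/G(K(9)) = -31553/(-45) = -31553*(-1/45) = 31553/45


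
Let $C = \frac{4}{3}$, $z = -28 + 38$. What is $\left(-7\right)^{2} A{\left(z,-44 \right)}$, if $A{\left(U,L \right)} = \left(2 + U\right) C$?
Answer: $784$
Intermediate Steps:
$z = 10$
$C = \frac{4}{3}$ ($C = 4 \cdot \frac{1}{3} = \frac{4}{3} \approx 1.3333$)
$A{\left(U,L \right)} = \frac{8}{3} + \frac{4 U}{3}$ ($A{\left(U,L \right)} = \left(2 + U\right) \frac{4}{3} = \frac{8}{3} + \frac{4 U}{3}$)
$\left(-7\right)^{2} A{\left(z,-44 \right)} = \left(-7\right)^{2} \left(\frac{8}{3} + \frac{4}{3} \cdot 10\right) = 49 \left(\frac{8}{3} + \frac{40}{3}\right) = 49 \cdot 16 = 784$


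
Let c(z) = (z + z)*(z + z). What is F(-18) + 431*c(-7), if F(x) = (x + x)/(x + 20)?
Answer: 84458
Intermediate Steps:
c(z) = 4*z**2 (c(z) = (2*z)*(2*z) = 4*z**2)
F(x) = 2*x/(20 + x) (F(x) = (2*x)/(20 + x) = 2*x/(20 + x))
F(-18) + 431*c(-7) = 2*(-18)/(20 - 18) + 431*(4*(-7)**2) = 2*(-18)/2 + 431*(4*49) = 2*(-18)*(1/2) + 431*196 = -18 + 84476 = 84458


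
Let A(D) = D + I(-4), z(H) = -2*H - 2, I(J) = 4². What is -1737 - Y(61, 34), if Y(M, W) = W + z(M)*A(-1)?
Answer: 89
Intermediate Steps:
I(J) = 16
z(H) = -2 - 2*H
A(D) = 16 + D (A(D) = D + 16 = 16 + D)
Y(M, W) = -30 + W - 30*M (Y(M, W) = W + (-2 - 2*M)*(16 - 1) = W + (-2 - 2*M)*15 = W + (-30 - 30*M) = -30 + W - 30*M)
-1737 - Y(61, 34) = -1737 - (-30 + 34 - 30*61) = -1737 - (-30 + 34 - 1830) = -1737 - 1*(-1826) = -1737 + 1826 = 89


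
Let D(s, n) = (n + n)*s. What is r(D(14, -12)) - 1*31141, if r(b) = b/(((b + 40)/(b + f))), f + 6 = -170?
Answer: -1173721/37 ≈ -31722.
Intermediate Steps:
f = -176 (f = -6 - 170 = -176)
D(s, n) = 2*n*s (D(s, n) = (2*n)*s = 2*n*s)
r(b) = b*(-176 + b)/(40 + b) (r(b) = b/(((b + 40)/(b - 176))) = b/(((40 + b)/(-176 + b))) = b*((-176 + b)/(40 + b)) = b*(-176 + b)/(40 + b))
r(D(14, -12)) - 1*31141 = (2*(-12)*14)*(-176 + 2*(-12)*14)/(40 + 2*(-12)*14) - 1*31141 = -336*(-176 - 336)/(40 - 336) - 31141 = -336*(-512)/(-296) - 31141 = -336*(-1/296)*(-512) - 31141 = -21504/37 - 31141 = -1173721/37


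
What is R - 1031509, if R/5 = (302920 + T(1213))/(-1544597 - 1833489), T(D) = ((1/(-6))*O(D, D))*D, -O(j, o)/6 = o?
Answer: -3484534983219/3378086 ≈ -1.0315e+6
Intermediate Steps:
O(j, o) = -6*o
T(D) = D² (T(D) = ((1/(-6))*(-6*D))*D = ((1*(-⅙))*(-6*D))*D = (-(-1)*D)*D = D*D = D²)
R = -8871445/3378086 (R = 5*((302920 + 1213²)/(-1544597 - 1833489)) = 5*((302920 + 1471369)/(-3378086)) = 5*(1774289*(-1/3378086)) = 5*(-1774289/3378086) = -8871445/3378086 ≈ -2.6262)
R - 1031509 = -8871445/3378086 - 1031509 = -3484534983219/3378086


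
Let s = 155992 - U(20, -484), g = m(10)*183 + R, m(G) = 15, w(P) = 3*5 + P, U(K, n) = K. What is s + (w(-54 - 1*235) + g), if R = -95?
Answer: 158348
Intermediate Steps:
w(P) = 15 + P
g = 2650 (g = 15*183 - 95 = 2745 - 95 = 2650)
s = 155972 (s = 155992 - 1*20 = 155992 - 20 = 155972)
s + (w(-54 - 1*235) + g) = 155972 + ((15 + (-54 - 1*235)) + 2650) = 155972 + ((15 + (-54 - 235)) + 2650) = 155972 + ((15 - 289) + 2650) = 155972 + (-274 + 2650) = 155972 + 2376 = 158348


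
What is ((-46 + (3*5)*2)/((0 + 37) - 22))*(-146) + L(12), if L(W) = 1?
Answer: 2351/15 ≈ 156.73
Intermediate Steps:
((-46 + (3*5)*2)/((0 + 37) - 22))*(-146) + L(12) = ((-46 + (3*5)*2)/((0 + 37) - 22))*(-146) + 1 = ((-46 + 15*2)/(37 - 22))*(-146) + 1 = ((-46 + 30)/15)*(-146) + 1 = -16*1/15*(-146) + 1 = -16/15*(-146) + 1 = 2336/15 + 1 = 2351/15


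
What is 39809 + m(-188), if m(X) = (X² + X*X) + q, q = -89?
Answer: 110408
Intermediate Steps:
m(X) = -89 + 2*X² (m(X) = (X² + X*X) - 89 = (X² + X²) - 89 = 2*X² - 89 = -89 + 2*X²)
39809 + m(-188) = 39809 + (-89 + 2*(-188)²) = 39809 + (-89 + 2*35344) = 39809 + (-89 + 70688) = 39809 + 70599 = 110408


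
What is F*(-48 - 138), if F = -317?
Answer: 58962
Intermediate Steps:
F*(-48 - 138) = -317*(-48 - 138) = -317*(-186) = 58962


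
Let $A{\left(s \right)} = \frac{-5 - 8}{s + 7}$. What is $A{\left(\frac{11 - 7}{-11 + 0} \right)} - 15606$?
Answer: $- \frac{1139381}{73} \approx -15608.0$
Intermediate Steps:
$A{\left(s \right)} = - \frac{13}{7 + s}$
$A{\left(\frac{11 - 7}{-11 + 0} \right)} - 15606 = - \frac{13}{7 + \frac{11 - 7}{-11 + 0}} - 15606 = - \frac{13}{7 + \frac{4}{-11}} - 15606 = - \frac{13}{7 + 4 \left(- \frac{1}{11}\right)} - 15606 = - \frac{13}{7 - \frac{4}{11}} - 15606 = - \frac{13}{\frac{73}{11}} - 15606 = \left(-13\right) \frac{11}{73} - 15606 = - \frac{143}{73} - 15606 = - \frac{1139381}{73}$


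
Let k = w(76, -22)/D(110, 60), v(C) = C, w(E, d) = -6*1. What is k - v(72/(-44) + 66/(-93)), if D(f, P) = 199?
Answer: 157154/67859 ≈ 2.3159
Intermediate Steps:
w(E, d) = -6
k = -6/199 ≈ -0.030151
k - v(72/(-44) + 66/(-93)) = -6/199 - (72/(-44) + 66/(-93)) = -6/199 - (72*(-1/44) + 66*(-1/93)) = -6/199 - (-18/11 - 22/31) = -6/199 - 1*(-800/341) = -6/199 + 800/341 = 157154/67859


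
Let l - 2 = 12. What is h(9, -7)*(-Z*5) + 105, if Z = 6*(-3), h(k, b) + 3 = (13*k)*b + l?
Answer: -72615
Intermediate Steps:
l = 14 (l = 2 + 12 = 14)
h(k, b) = 11 + 13*b*k (h(k, b) = -3 + ((13*k)*b + 14) = -3 + (13*b*k + 14) = -3 + (14 + 13*b*k) = 11 + 13*b*k)
Z = -18
h(9, -7)*(-Z*5) + 105 = (11 + 13*(-7)*9)*(-1*(-18)*5) + 105 = (11 - 819)*(18*5) + 105 = -808*90 + 105 = -72720 + 105 = -72615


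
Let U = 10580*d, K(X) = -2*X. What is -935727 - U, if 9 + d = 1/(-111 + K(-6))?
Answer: -83199613/99 ≈ -8.4040e+5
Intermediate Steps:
d = -892/99 (d = -9 + 1/(-111 - 2*(-6)) = -9 + 1/(-111 + 12) = -9 + 1/(-99) = -9 - 1/99 = -892/99 ≈ -9.0101)
U = -9437360/99 (U = 10580*(-892/99) = -9437360/99 ≈ -95327.)
-935727 - U = -935727 - 1*(-9437360/99) = -935727 + 9437360/99 = -83199613/99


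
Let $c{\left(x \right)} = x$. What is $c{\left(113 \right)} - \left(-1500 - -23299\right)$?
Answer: $-21686$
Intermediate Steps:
$c{\left(113 \right)} - \left(-1500 - -23299\right) = 113 - \left(-1500 - -23299\right) = 113 - \left(-1500 + 23299\right) = 113 - 21799 = -21686$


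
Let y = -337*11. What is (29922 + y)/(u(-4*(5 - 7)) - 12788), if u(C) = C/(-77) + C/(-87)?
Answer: -175614285/85668124 ≈ -2.0499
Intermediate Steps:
u(C) = -164*C/6699 (u(C) = C*(-1/77) + C*(-1/87) = -C/77 - C/87 = -164*C/6699)
y = -3707
(29922 + y)/(u(-4*(5 - 7)) - 12788) = (29922 - 3707)/(-(-656)*(5 - 7)/6699 - 12788) = 26215/(-(-656)*(-2)/6699 - 12788) = 26215/(-164/6699*8 - 12788) = 26215/(-1312/6699 - 12788) = 26215/(-85668124/6699) = 26215*(-6699/85668124) = -175614285/85668124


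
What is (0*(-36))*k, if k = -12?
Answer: 0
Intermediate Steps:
(0*(-36))*k = (0*(-36))*(-12) = 0*(-12) = 0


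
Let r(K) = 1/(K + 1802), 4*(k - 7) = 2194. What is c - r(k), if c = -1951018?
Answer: -9199049872/4715 ≈ -1.9510e+6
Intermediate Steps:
k = 1111/2 (k = 7 + (¼)*2194 = 7 + 1097/2 = 1111/2 ≈ 555.50)
r(K) = 1/(1802 + K)
c - r(k) = -1951018 - 1/(1802 + 1111/2) = -1951018 - 1/4715/2 = -1951018 - 1*2/4715 = -1951018 - 2/4715 = -9199049872/4715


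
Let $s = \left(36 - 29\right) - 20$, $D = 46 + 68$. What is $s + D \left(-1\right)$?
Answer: $-127$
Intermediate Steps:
$D = 114$
$s = -13$ ($s = 7 - 20 = -13$)
$s + D \left(-1\right) = -13 + 114 \left(-1\right) = -13 - 114 = -127$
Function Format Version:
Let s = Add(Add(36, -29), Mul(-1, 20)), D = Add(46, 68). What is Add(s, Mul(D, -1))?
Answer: -127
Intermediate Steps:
D = 114
s = -13 (s = Add(7, -20) = -13)
Add(s, Mul(D, -1)) = Add(-13, Mul(114, -1)) = Add(-13, -114) = -127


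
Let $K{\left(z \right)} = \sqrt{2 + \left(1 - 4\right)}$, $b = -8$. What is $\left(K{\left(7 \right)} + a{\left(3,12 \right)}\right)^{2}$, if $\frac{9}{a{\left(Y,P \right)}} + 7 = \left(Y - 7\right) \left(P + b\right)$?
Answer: $\frac{\left(9 - 23 i\right)^{2}}{529} \approx -0.84688 - 0.78261 i$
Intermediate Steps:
$a{\left(Y,P \right)} = \frac{9}{-7 + \left(-8 + P\right) \left(-7 + Y\right)}$ ($a{\left(Y,P \right)} = \frac{9}{-7 + \left(Y - 7\right) \left(P - 8\right)} = \frac{9}{-7 + \left(-7 + Y\right) \left(-8 + P\right)} = \frac{9}{-7 + \left(-8 + P\right) \left(-7 + Y\right)}$)
$K{\left(z \right)} = i$ ($K{\left(z \right)} = \sqrt{2 + \left(1 - 4\right)} = \sqrt{2 - 3} = \sqrt{-1} = i$)
$\left(K{\left(7 \right)} + a{\left(3,12 \right)}\right)^{2} = \left(i + \frac{9}{49 - 24 - 84 + 12 \cdot 3}\right)^{2} = \left(i + \frac{9}{49 - 24 - 84 + 36}\right)^{2} = \left(i + \frac{9}{-23}\right)^{2} = \left(i + 9 \left(- \frac{1}{23}\right)\right)^{2} = \left(i - \frac{9}{23}\right)^{2} = \left(- \frac{9}{23} + i\right)^{2}$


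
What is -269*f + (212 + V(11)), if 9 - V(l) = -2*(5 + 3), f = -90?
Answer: 24447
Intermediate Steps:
V(l) = 25 (V(l) = 9 - (-2)*(5 + 3) = 9 - (-2)*8 = 9 - 1*(-16) = 9 + 16 = 25)
-269*f + (212 + V(11)) = -269*(-90) + (212 + 25) = 24210 + 237 = 24447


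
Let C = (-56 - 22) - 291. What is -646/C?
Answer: 646/369 ≈ 1.7507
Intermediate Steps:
C = -369 (C = -78 - 291 = -369)
-646/C = -646/(-369) = -646*(-1/369) = 646/369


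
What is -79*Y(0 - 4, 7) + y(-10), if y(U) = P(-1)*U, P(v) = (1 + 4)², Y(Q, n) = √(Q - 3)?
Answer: -250 - 79*I*√7 ≈ -250.0 - 209.01*I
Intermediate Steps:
Y(Q, n) = √(-3 + Q)
P(v) = 25 (P(v) = 5² = 25)
y(U) = 25*U
-79*Y(0 - 4, 7) + y(-10) = -79*√(-3 + (0 - 4)) + 25*(-10) = -79*√(-3 - 4) - 250 = -79*I*√7 - 250 = -250 - 79*I*√7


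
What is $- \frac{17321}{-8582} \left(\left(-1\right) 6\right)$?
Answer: $- \frac{51963}{4291} \approx -12.11$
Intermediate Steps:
$- \frac{17321}{-8582} \left(\left(-1\right) 6\right) = \left(-17321\right) \left(- \frac{1}{8582}\right) \left(-6\right) = \frac{17321}{8582} \left(-6\right) = - \frac{51963}{4291}$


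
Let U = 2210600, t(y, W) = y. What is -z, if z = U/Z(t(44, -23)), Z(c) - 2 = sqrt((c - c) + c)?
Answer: 110530 - 110530*sqrt(11) ≈ -2.5606e+5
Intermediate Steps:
Z(c) = 2 + sqrt(c) (Z(c) = 2 + sqrt((c - c) + c) = 2 + sqrt(0 + c) = 2 + sqrt(c))
z = 2210600/(2 + 2*sqrt(11)) (z = 2210600/(2 + sqrt(44)) = 2210600/(2 + 2*sqrt(11)) ≈ 2.5606e+5)
-z = -(-110530 + 110530*sqrt(11)) = 110530 - 110530*sqrt(11)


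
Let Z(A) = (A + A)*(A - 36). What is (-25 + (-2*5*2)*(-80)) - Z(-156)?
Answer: -58329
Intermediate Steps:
Z(A) = 2*A*(-36 + A) (Z(A) = (2*A)*(-36 + A) = 2*A*(-36 + A))
(-25 + (-2*5*2)*(-80)) - Z(-156) = (-25 + (-2*5*2)*(-80)) - 2*(-156)*(-36 - 156) = (-25 - 10*2*(-80)) - 2*(-156)*(-192) = (-25 - 20*(-80)) - 1*59904 = (-25 + 1600) - 59904 = 1575 - 59904 = -58329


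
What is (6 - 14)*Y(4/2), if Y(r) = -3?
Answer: 24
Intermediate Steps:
(6 - 14)*Y(4/2) = (6 - 14)*(-3) = -8*(-3) = 24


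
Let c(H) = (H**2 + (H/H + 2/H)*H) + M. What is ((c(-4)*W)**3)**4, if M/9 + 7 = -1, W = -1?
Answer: 1449225352009601191936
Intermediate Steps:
M = -72 (M = -63 + 9*(-1) = -63 - 9 = -72)
c(H) = -72 + H**2 + H*(1 + 2/H) (c(H) = (H**2 + (H/H + 2/H)*H) - 72 = (H**2 + (1 + 2/H)*H) - 72 = (H**2 + H*(1 + 2/H)) - 72 = -72 + H**2 + H*(1 + 2/H))
((c(-4)*W)**3)**4 = (((-70 - 4 + (-4)**2)*(-1))**3)**4 = (((-70 - 4 + 16)*(-1))**3)**4 = ((-58*(-1))**3)**4 = (58**3)**4 = 195112**4 = 1449225352009601191936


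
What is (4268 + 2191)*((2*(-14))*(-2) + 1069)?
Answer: 7266375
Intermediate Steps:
(4268 + 2191)*((2*(-14))*(-2) + 1069) = 6459*(-28*(-2) + 1069) = 6459*(56 + 1069) = 6459*1125 = 7266375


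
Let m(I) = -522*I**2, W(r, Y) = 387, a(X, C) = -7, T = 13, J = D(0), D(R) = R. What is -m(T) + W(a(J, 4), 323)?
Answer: 88605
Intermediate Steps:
J = 0
-m(T) + W(a(J, 4), 323) = -(-522)*13**2 + 387 = -(-522)*169 + 387 = -1*(-88218) + 387 = 88218 + 387 = 88605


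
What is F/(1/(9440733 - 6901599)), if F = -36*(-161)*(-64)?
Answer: -941876522496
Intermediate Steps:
F = -370944 (F = 5796*(-64) = -370944)
F/(1/(9440733 - 6901599)) = -370944/(1/(9440733 - 6901599)) = -370944/(1/2539134) = -370944/1/2539134 = -370944*2539134 = -941876522496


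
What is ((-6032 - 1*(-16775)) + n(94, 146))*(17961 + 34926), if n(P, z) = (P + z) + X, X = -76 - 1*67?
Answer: 573295080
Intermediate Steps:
X = -143 (X = -76 - 67 = -143)
n(P, z) = -143 + P + z (n(P, z) = (P + z) - 143 = -143 + P + z)
((-6032 - 1*(-16775)) + n(94, 146))*(17961 + 34926) = ((-6032 - 1*(-16775)) + (-143 + 94 + 146))*(17961 + 34926) = ((-6032 + 16775) + 97)*52887 = (10743 + 97)*52887 = 10840*52887 = 573295080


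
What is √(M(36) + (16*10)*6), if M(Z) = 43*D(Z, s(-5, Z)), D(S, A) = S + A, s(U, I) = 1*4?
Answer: 2*√670 ≈ 51.769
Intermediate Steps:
s(U, I) = 4
D(S, A) = A + S
M(Z) = 172 + 43*Z (M(Z) = 43*(4 + Z) = 172 + 43*Z)
√(M(36) + (16*10)*6) = √((172 + 43*36) + (16*10)*6) = √((172 + 1548) + 160*6) = √(1720 + 960) = √2680 = 2*√670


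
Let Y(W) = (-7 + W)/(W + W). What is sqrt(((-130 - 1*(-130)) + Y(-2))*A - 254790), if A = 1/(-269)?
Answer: 3*I*sqrt(8194159909)/538 ≈ 504.77*I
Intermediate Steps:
Y(W) = (-7 + W)/(2*W) (Y(W) = (-7 + W)/((2*W)) = (-7 + W)*(1/(2*W)) = (-7 + W)/(2*W))
A = -1/269 ≈ -0.0037175
sqrt(((-130 - 1*(-130)) + Y(-2))*A - 254790) = sqrt(((-130 - 1*(-130)) + (1/2)*(-7 - 2)/(-2))*(-1/269) - 254790) = sqrt(((-130 + 130) + (1/2)*(-1/2)*(-9))*(-1/269) - 254790) = sqrt((0 + 9/4)*(-1/269) - 254790) = sqrt((9/4)*(-1/269) - 254790) = sqrt(-9/1076 - 254790) = sqrt(-274154049/1076) = 3*I*sqrt(8194159909)/538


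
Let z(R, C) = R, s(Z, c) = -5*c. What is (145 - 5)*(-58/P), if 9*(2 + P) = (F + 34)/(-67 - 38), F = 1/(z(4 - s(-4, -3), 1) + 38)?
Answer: 207181800/51949 ≈ 3988.2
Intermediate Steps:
F = 1/27 (F = 1/((4 - (-5)*(-3)) + 38) = 1/((4 - 1*15) + 38) = 1/((4 - 15) + 38) = 1/(-11 + 38) = 1/27 ≈ 0.037037)
P = -51949/25515 (P = -2 + ((1/27 + 34)/(-67 - 38))/9 = -2 + ((919/27)/(-105))/9 = -2 + ((919/27)*(-1/105))/9 = -2 + (⅑)*(-919/2835) = -2 - 919/25515 = -51949/25515 ≈ -2.0360)
(145 - 5)*(-58/P) = (145 - 5)*(-58/(-51949/25515)) = 140*(-58*(-25515/51949)) = 140*(1479870/51949) = 207181800/51949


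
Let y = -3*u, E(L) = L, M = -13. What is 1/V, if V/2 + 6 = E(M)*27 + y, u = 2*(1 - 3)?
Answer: -1/690 ≈ -0.0014493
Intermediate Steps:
u = -4 (u = 2*(-2) = -4)
y = 12 (y = -3*(-4) = 12)
V = -690 (V = -12 + 2*(-13*27 + 12) = -12 + 2*(-351 + 12) = -12 + 2*(-339) = -12 - 678 = -690)
1/V = 1/(-690) = -1/690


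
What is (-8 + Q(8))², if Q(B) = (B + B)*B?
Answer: 14400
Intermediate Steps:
Q(B) = 2*B² (Q(B) = (2*B)*B = 2*B²)
(-8 + Q(8))² = (-8 + 2*8²)² = (-8 + 2*64)² = (-8 + 128)² = 120² = 14400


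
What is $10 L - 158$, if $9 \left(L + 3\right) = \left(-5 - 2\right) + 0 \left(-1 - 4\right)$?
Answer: $- \frac{1762}{9} \approx -195.78$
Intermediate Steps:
$L = - \frac{34}{9}$ ($L = -3 + \frac{\left(-5 - 2\right) + 0 \left(-1 - 4\right)}{9} = -3 + \frac{-7 + 0 \left(-5\right)}{9} = -3 + \frac{-7 + 0}{9} = -3 + \frac{1}{9} \left(-7\right) = -3 - \frac{7}{9} = - \frac{34}{9} \approx -3.7778$)
$10 L - 158 = 10 \left(- \frac{34}{9}\right) - 158 = - \frac{340}{9} - 158 = - \frac{1762}{9}$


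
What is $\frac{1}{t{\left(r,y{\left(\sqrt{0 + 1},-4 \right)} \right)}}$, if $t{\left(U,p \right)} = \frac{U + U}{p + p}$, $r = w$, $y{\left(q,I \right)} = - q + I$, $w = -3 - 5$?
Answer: $\frac{5}{8} \approx 0.625$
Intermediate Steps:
$w = -8$ ($w = -3 - 5 = -8$)
$y{\left(q,I \right)} = I - q$
$r = -8$
$t{\left(U,p \right)} = \frac{U}{p}$ ($t{\left(U,p \right)} = \frac{2 U}{2 p} = 2 U \frac{1}{2 p} = \frac{U}{p}$)
$\frac{1}{t{\left(r,y{\left(\sqrt{0 + 1},-4 \right)} \right)}} = \frac{1}{\left(-8\right) \frac{1}{-4 - \sqrt{0 + 1}}} = \frac{1}{\left(-8\right) \frac{1}{-4 - \sqrt{1}}} = \frac{1}{\left(-8\right) \frac{1}{-4 - 1}} = \frac{1}{\left(-8\right) \frac{1}{-5}} = \frac{1}{\left(-8\right) \left(- \frac{1}{5}\right)} = \frac{1}{\frac{8}{5}} = \frac{5}{8}$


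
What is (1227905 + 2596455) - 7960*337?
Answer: 1141840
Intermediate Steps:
(1227905 + 2596455) - 7960*337 = 3824360 - 2682520 = 1141840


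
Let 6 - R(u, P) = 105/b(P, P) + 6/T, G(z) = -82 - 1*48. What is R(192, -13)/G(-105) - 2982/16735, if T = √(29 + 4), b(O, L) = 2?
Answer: 156207/870220 + √33/715 ≈ 0.18754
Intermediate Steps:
G(z) = -130 (G(z) = -82 - 48 = -130)
T = √33 ≈ 5.7446
R(u, P) = -93/2 - 2*√33/11 (R(u, P) = 6 - (105/2 + 6/(√33)) = 6 - (105*(½) + 6*(√33/33)) = 6 - (105/2 + 2*√33/11) = 6 + (-105/2 - 2*√33/11) = -93/2 - 2*√33/11)
R(192, -13)/G(-105) - 2982/16735 = (-93/2 - 2*√33/11)/(-130) - 2982/16735 = (-93/2 - 2*√33/11)*(-1/130) - 2982*1/16735 = (93/260 + √33/715) - 2982/16735 = 156207/870220 + √33/715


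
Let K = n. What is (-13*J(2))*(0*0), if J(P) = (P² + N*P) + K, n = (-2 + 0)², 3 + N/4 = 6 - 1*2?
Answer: 0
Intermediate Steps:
N = 4 (N = -12 + 4*(6 - 1*2) = -12 + 4*(6 - 2) = -12 + 4*4 = -12 + 16 = 4)
n = 4 (n = (-2)² = 4)
K = 4
J(P) = 4 + P² + 4*P (J(P) = (P² + 4*P) + 4 = 4 + P² + 4*P)
(-13*J(2))*(0*0) = (-13*(4 + 2² + 4*2))*(0*0) = -13*(4 + 4 + 8)*0 = -13*16*0 = -208*0 = 0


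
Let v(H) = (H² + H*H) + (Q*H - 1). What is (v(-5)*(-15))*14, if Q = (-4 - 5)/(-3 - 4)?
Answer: -8940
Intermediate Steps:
Q = 9/7 (Q = -9/(-7) = -9*(-⅐) = 9/7 ≈ 1.2857)
v(H) = -1 + 2*H² + 9*H/7 (v(H) = (H² + H*H) + (9*H/7 - 1) = (H² + H²) + (-1 + 9*H/7) = 2*H² + (-1 + 9*H/7) = -1 + 2*H² + 9*H/7)
(v(-5)*(-15))*14 = ((-1 + 2*(-5)² + (9/7)*(-5))*(-15))*14 = ((-1 + 2*25 - 45/7)*(-15))*14 = ((-1 + 50 - 45/7)*(-15))*14 = ((298/7)*(-15))*14 = -4470/7*14 = -8940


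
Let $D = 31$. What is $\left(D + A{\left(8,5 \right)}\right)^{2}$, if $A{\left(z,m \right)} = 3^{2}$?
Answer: $1600$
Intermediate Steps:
$A{\left(z,m \right)} = 9$
$\left(D + A{\left(8,5 \right)}\right)^{2} = \left(31 + 9\right)^{2} = 40^{2} = 1600$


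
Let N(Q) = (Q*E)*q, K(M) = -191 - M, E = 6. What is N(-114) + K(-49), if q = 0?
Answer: -142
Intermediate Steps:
N(Q) = 0 (N(Q) = (Q*6)*0 = (6*Q)*0 = 0)
N(-114) + K(-49) = 0 + (-191 - 1*(-49)) = 0 + (-191 + 49) = 0 - 142 = -142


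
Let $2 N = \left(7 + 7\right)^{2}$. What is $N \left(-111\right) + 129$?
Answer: $-10749$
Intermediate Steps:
$N = 98$ ($N = \frac{\left(7 + 7\right)^{2}}{2} = \frac{14^{2}}{2} = \frac{1}{2} \cdot 196 = 98$)
$N \left(-111\right) + 129 = 98 \left(-111\right) + 129 = -10878 + 129 = -10749$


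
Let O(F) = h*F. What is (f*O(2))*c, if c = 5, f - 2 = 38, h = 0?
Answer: 0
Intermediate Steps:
f = 40 (f = 2 + 38 = 40)
O(F) = 0 (O(F) = 0*F = 0)
(f*O(2))*c = (40*0)*5 = 0*5 = 0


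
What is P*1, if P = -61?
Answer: -61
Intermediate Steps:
P*1 = -61*1 = -61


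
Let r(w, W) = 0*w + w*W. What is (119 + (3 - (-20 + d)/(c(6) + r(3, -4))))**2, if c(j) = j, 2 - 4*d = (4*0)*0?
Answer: 225625/16 ≈ 14102.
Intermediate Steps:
r(w, W) = W*w (r(w, W) = 0 + W*w = W*w)
d = 1/2 (d = 1/2 - 4*0*0/4 = 1/2 - 0*0 = 1/2 - 1/4*0 = 1/2 + 0 = 1/2 ≈ 0.50000)
(119 + (3 - (-20 + d)/(c(6) + r(3, -4))))**2 = (119 + (3 - (-20 + 1/2)/(6 - 4*3)))**2 = (119 + (3 - (-39)/(2*(6 - 12))))**2 = (119 + (3 - (-39)/(2*(-6))))**2 = (119 + (3 - (-39)*(-1)/(2*6)))**2 = (119 + (3 - 1*13/4))**2 = (119 + (3 - 13/4))**2 = (119 - 1/4)**2 = (475/4)**2 = 225625/16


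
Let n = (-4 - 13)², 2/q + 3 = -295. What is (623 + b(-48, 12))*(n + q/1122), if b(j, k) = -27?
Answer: 96628882/561 ≈ 1.7224e+5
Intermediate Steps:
q = -1/149 (q = 2/(-3 - 295) = 2/(-298) = 2*(-1/298) = -1/149 ≈ -0.0067114)
n = 289 (n = (-17)² = 289)
(623 + b(-48, 12))*(n + q/1122) = (623 - 27)*(289 - 1/149/1122) = 596*(289 - 1/149*1/1122) = 596*(289 - 1/167178) = 596*(48314441/167178) = 96628882/561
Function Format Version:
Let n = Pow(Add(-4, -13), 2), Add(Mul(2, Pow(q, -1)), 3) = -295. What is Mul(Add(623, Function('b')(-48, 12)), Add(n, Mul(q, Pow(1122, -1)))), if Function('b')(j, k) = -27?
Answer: Rational(96628882, 561) ≈ 1.7224e+5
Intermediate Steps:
q = Rational(-1, 149) (q = Mul(2, Pow(Add(-3, -295), -1)) = Mul(2, Pow(-298, -1)) = Mul(2, Rational(-1, 298)) = Rational(-1, 149) ≈ -0.0067114)
n = 289 (n = Pow(-17, 2) = 289)
Mul(Add(623, Function('b')(-48, 12)), Add(n, Mul(q, Pow(1122, -1)))) = Mul(Add(623, -27), Add(289, Mul(Rational(-1, 149), Pow(1122, -1)))) = Mul(596, Add(289, Mul(Rational(-1, 149), Rational(1, 1122)))) = Mul(596, Add(289, Rational(-1, 167178))) = Mul(596, Rational(48314441, 167178)) = Rational(96628882, 561)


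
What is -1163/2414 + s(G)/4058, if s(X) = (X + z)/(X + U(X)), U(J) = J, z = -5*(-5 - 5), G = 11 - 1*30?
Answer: -89707043/186124228 ≈ -0.48197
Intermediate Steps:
G = -19 (G = 11 - 30 = -19)
z = 50 (z = -5*(-10) = 50)
s(X) = (50 + X)/(2*X) (s(X) = (X + 50)/(X + X) = (50 + X)/((2*X)) = (50 + X)*(1/(2*X)) = (50 + X)/(2*X))
-1163/2414 + s(G)/4058 = -1163/2414 + ((½)*(50 - 19)/(-19))/4058 = -1163*1/2414 + ((½)*(-1/19)*31)*(1/4058) = -1163/2414 - 31/38*1/4058 = -1163/2414 - 31/154204 = -89707043/186124228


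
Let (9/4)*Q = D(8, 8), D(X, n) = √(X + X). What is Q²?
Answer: 256/81 ≈ 3.1605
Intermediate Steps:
D(X, n) = √2*√X (D(X, n) = √(2*X) = √2*√X)
Q = 16/9 (Q = 4*(√2*√8)/9 = 4*(√2*(2*√2))/9 = (4/9)*4 = 16/9 ≈ 1.7778)
Q² = (16/9)² = 256/81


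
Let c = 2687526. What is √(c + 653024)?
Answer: 5*√133622 ≈ 1827.7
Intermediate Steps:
√(c + 653024) = √(2687526 + 653024) = √3340550 = 5*√133622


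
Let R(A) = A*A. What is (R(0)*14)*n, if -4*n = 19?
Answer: 0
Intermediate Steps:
n = -19/4 (n = -1/4*19 = -19/4 ≈ -4.7500)
R(A) = A**2
(R(0)*14)*n = (0**2*14)*(-19/4) = (0*14)*(-19/4) = 0*(-19/4) = 0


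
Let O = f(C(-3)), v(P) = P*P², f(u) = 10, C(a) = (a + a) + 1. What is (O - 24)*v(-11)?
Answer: 18634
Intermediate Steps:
C(a) = 1 + 2*a (C(a) = 2*a + 1 = 1 + 2*a)
v(P) = P³
O = 10
(O - 24)*v(-11) = (10 - 24)*(-11)³ = -14*(-1331) = 18634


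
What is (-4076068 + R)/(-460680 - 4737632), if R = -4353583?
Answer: 8429651/5198312 ≈ 1.6216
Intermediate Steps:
(-4076068 + R)/(-460680 - 4737632) = (-4076068 - 4353583)/(-460680 - 4737632) = -8429651/(-5198312) = -8429651*(-1/5198312) = 8429651/5198312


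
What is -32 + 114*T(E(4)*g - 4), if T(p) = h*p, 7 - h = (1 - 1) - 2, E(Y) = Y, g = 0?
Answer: -4136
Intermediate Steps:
h = 9 (h = 7 - ((1 - 1) - 2) = 7 - (0 - 2) = 7 - 1*(-2) = 7 + 2 = 9)
T(p) = 9*p
-32 + 114*T(E(4)*g - 4) = -32 + 114*(9*(4*0 - 4)) = -32 + 114*(9*(0 - 4)) = -32 + 114*(9*(-4)) = -32 + 114*(-36) = -32 - 4104 = -4136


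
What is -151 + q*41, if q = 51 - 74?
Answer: -1094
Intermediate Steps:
q = -23
-151 + q*41 = -151 - 23*41 = -151 - 943 = -1094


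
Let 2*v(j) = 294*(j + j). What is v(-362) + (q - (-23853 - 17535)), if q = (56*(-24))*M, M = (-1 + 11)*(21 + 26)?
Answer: -696720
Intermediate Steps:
M = 470 (M = 10*47 = 470)
v(j) = 294*j (v(j) = (294*(j + j))/2 = (294*(2*j))/2 = (588*j)/2 = 294*j)
q = -631680 (q = (56*(-24))*470 = -1344*470 = -631680)
v(-362) + (q - (-23853 - 17535)) = 294*(-362) + (-631680 - (-23853 - 17535)) = -106428 + (-631680 - 1*(-41388)) = -106428 + (-631680 + 41388) = -106428 - 590292 = -696720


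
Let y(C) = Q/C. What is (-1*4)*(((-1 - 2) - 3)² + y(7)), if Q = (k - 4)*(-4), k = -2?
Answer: -1104/7 ≈ -157.71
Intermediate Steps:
Q = 24 (Q = (-2 - 4)*(-4) = -6*(-4) = 24)
y(C) = 24/C
(-1*4)*(((-1 - 2) - 3)² + y(7)) = (-1*4)*(((-1 - 2) - 3)² + 24/7) = -4*((-3 - 3)² + 24*(⅐)) = -4*((-6)² + 24/7) = -4*(36 + 24/7) = -4*276/7 = -1104/7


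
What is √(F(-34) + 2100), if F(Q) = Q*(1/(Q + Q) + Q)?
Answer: √13026/2 ≈ 57.066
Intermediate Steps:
F(Q) = Q*(Q + 1/(2*Q)) (F(Q) = Q*(1/(2*Q) + Q) = Q*(Q + 1/(2*Q)))
√(F(-34) + 2100) = √((½ + (-34)²) + 2100) = √((½ + 1156) + 2100) = √(2313/2 + 2100) = √(6513/2) = √13026/2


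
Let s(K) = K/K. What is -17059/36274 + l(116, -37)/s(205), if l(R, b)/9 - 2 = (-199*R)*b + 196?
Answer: 39843120791/5182 ≈ 7.6888e+6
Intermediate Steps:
s(K) = 1
l(R, b) = 1782 - 1791*R*b (l(R, b) = 18 + 9*((-199*R)*b + 196) = 18 + 9*(-199*R*b + 196) = 18 + 9*(196 - 199*R*b) = 18 + (1764 - 1791*R*b) = 1782 - 1791*R*b)
-17059/36274 + l(116, -37)/s(205) = -17059/36274 + (1782 - 1791*116*(-37))/1 = -17059*1/36274 + (1782 + 7686972)*1 = -2437/5182 + 7688754*1 = -2437/5182 + 7688754 = 39843120791/5182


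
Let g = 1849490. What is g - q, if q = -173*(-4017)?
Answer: 1154549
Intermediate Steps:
q = 694941
g - q = 1849490 - 1*694941 = 1849490 - 694941 = 1154549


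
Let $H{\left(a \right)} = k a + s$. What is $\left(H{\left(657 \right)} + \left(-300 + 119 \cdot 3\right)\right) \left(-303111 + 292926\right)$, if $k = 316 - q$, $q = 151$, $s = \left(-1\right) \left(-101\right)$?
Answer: $-1105714155$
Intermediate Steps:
$s = 101$
$k = 165$ ($k = 316 - 151 = 165$)
$H{\left(a \right)} = 101 + 165 a$ ($H{\left(a \right)} = 165 a + 101 = 101 + 165 a$)
$\left(H{\left(657 \right)} + \left(-300 + 119 \cdot 3\right)\right) \left(-303111 + 292926\right) = \left(\left(101 + 165 \cdot 657\right) + \left(-300 + 119 \cdot 3\right)\right) \left(-303111 + 292926\right) = \left(\left(101 + 108405\right) + \left(-300 + 357\right)\right) \left(-10185\right) = \left(108506 + 57\right) \left(-10185\right) = 108563 \left(-10185\right) = -1105714155$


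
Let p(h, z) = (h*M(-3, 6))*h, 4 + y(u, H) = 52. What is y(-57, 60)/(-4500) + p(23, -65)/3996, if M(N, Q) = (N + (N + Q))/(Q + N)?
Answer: -4/375 ≈ -0.010667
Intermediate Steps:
y(u, H) = 48 (y(u, H) = -4 + 52 = 48)
M(N, Q) = (Q + 2*N)/(N + Q)
p(h, z) = 0 (p(h, z) = (h*((6 + 2*(-3))/(-3 + 6)))*h = (h*((6 - 6)/3))*h = (h*((1/3)*0))*h = (h*0)*h = 0*h = 0)
y(-57, 60)/(-4500) + p(23, -65)/3996 = 48/(-4500) + 0/3996 = 48*(-1/4500) + 0*(1/3996) = -4/375 + 0 = -4/375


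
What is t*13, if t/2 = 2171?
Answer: 56446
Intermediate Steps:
t = 4342 (t = 2*2171 = 4342)
t*13 = 4342*13 = 56446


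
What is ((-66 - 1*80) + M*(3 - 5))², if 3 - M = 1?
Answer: 22500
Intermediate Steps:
M = 2 (M = 3 - 1*1 = 3 - 1 = 2)
((-66 - 1*80) + M*(3 - 5))² = ((-66 - 1*80) + 2*(3 - 5))² = ((-66 - 80) + 2*(-2))² = (-146 - 4)² = (-150)² = 22500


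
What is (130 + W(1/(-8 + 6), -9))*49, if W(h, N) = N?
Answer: 5929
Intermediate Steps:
(130 + W(1/(-8 + 6), -9))*49 = (130 - 9)*49 = 121*49 = 5929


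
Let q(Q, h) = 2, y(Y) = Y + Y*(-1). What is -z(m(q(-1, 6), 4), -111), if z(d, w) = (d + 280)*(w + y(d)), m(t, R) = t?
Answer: 31302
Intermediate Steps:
y(Y) = 0 (y(Y) = Y - Y = 0)
z(d, w) = w*(280 + d) (z(d, w) = (d + 280)*(w + 0) = (280 + d)*w = w*(280 + d))
-z(m(q(-1, 6), 4), -111) = -(-111)*(280 + 2) = -(-111)*282 = -1*(-31302) = 31302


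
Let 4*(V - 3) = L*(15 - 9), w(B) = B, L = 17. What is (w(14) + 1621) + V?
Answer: 3327/2 ≈ 1663.5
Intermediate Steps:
V = 57/2 (V = 3 + (17*(15 - 9))/4 = 3 + (17*6)/4 = 3 + (¼)*102 = 3 + 51/2 = 57/2 ≈ 28.500)
(w(14) + 1621) + V = (14 + 1621) + 57/2 = 1635 + 57/2 = 3327/2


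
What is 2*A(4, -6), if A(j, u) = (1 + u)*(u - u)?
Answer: 0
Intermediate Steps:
A(j, u) = 0 (A(j, u) = (1 + u)*0 = 0)
2*A(4, -6) = 2*0 = 0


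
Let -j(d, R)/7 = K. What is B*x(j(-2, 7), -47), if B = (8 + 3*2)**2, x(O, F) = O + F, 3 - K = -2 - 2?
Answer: -18816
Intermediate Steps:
K = 7 (K = 3 - (-2 - 2) = 3 - 1*(-4) = 3 + 4 = 7)
j(d, R) = -49 (j(d, R) = -7*7 = -49)
x(O, F) = F + O
B = 196 (B = (8 + 6)**2 = 14**2 = 196)
B*x(j(-2, 7), -47) = 196*(-47 - 49) = 196*(-96) = -18816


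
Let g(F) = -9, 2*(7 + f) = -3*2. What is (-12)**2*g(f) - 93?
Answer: -1389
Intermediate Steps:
f = -10 (f = -7 + (-3*2)/2 = -7 + (1/2)*(-6) = -7 - 3 = -10)
(-12)**2*g(f) - 93 = (-12)**2*(-9) - 93 = 144*(-9) - 93 = -1296 - 93 = -1389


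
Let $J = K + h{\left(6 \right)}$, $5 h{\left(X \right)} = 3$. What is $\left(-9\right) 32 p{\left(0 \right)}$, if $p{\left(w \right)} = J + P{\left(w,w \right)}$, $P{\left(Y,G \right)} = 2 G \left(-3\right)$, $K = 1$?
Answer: $- \frac{2304}{5} \approx -460.8$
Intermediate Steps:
$h{\left(X \right)} = \frac{3}{5}$ ($h{\left(X \right)} = \frac{1}{5} \cdot 3 = \frac{3}{5}$)
$P{\left(Y,G \right)} = - 6 G$
$J = \frac{8}{5}$ ($J = 1 + \frac{3}{5} = \frac{8}{5} \approx 1.6$)
$p{\left(w \right)} = \frac{8}{5} - 6 w$
$\left(-9\right) 32 p{\left(0 \right)} = \left(-9\right) 32 \left(\frac{8}{5} - 0\right) = - 288 \left(\frac{8}{5} + 0\right) = \left(-288\right) \frac{8}{5} = - \frac{2304}{5}$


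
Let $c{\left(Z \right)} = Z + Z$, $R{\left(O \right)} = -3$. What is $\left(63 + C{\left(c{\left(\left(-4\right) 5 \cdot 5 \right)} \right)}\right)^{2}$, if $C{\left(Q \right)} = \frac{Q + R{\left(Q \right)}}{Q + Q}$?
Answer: $\frac{645312409}{160000} \approx 4033.2$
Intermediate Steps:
$c{\left(Z \right)} = 2 Z$
$C{\left(Q \right)} = \frac{-3 + Q}{2 Q}$ ($C{\left(Q \right)} = \frac{Q - 3}{Q + Q} = \frac{-3 + Q}{2 Q}$)
$\left(63 + C{\left(c{\left(\left(-4\right) 5 \cdot 5 \right)} \right)}\right)^{2} = \left(63 + \frac{-3 + 2 \left(-4\right) 5 \cdot 5}{2 \cdot 2 \left(-4\right) 5 \cdot 5}\right)^{2} = \left(63 + \frac{-3 + 2 \left(\left(-20\right) 5\right)}{2 \cdot 2 \left(\left(-20\right) 5\right)}\right)^{2} = \left(63 + \frac{-3 + 2 \left(-100\right)}{2 \cdot 2 \left(-100\right)}\right)^{2} = \left(63 + \frac{-3 - 200}{2 \left(-200\right)}\right)^{2} = \left(63 + \frac{1}{2} \left(- \frac{1}{200}\right) \left(-203\right)\right)^{2} = \left(63 + \frac{203}{400}\right)^{2} = \left(\frac{25403}{400}\right)^{2} = \frac{645312409}{160000}$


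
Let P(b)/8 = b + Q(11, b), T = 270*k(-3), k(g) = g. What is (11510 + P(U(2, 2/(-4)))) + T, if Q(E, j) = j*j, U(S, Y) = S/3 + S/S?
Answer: 96620/9 ≈ 10736.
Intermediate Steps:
U(S, Y) = 1 + S/3 (U(S, Y) = S*(⅓) + 1 = S/3 + 1 = 1 + S/3)
T = -810 (T = 270*(-3) = -810)
Q(E, j) = j²
P(b) = 8*b + 8*b² (P(b) = 8*(b + b²) = 8*b + 8*b²)
(11510 + P(U(2, 2/(-4)))) + T = (11510 + 8*(1 + (⅓)*2)*(1 + (1 + (⅓)*2))) - 810 = (11510 + 8*(1 + ⅔)*(1 + (1 + ⅔))) - 810 = (11510 + 8*(5/3)*(1 + 5/3)) - 810 = (11510 + 8*(5/3)*(8/3)) - 810 = (11510 + 320/9) - 810 = 103910/9 - 810 = 96620/9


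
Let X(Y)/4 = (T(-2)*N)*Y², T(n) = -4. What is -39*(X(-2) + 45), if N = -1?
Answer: -4251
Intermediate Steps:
X(Y) = 16*Y² (X(Y) = 4*((-4*(-1))*Y²) = 4*(4*Y²) = 16*Y²)
-39*(X(-2) + 45) = -39*(16*(-2)² + 45) = -39*(16*4 + 45) = -39*(64 + 45) = -39*109 = -4251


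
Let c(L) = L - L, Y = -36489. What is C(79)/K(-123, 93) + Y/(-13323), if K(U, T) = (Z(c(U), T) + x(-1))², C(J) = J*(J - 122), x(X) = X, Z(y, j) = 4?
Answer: -14976610/39969 ≈ -374.71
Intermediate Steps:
c(L) = 0
C(J) = J*(-122 + J)
K(U, T) = 9 (K(U, T) = (4 - 1)² = 3² = 9)
C(79)/K(-123, 93) + Y/(-13323) = (79*(-122 + 79))/9 - 36489/(-13323) = (79*(-43))*(⅑) - 36489*(-1/13323) = -3397*⅑ + 12163/4441 = -3397/9 + 12163/4441 = -14976610/39969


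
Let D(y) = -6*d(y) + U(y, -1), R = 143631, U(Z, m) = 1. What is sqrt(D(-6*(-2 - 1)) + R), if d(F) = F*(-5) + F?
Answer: 8*sqrt(2251) ≈ 379.56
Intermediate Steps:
d(F) = -4*F (d(F) = -5*F + F = -4*F)
D(y) = 1 + 24*y (D(y) = -(-24)*y + 1 = 24*y + 1 = 1 + 24*y)
sqrt(D(-6*(-2 - 1)) + R) = sqrt((1 + 24*(-6*(-2 - 1))) + 143631) = sqrt((1 + 24*(-6*(-3))) + 143631) = sqrt((1 + 24*18) + 143631) = sqrt((1 + 432) + 143631) = sqrt(433 + 143631) = sqrt(144064) = 8*sqrt(2251)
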